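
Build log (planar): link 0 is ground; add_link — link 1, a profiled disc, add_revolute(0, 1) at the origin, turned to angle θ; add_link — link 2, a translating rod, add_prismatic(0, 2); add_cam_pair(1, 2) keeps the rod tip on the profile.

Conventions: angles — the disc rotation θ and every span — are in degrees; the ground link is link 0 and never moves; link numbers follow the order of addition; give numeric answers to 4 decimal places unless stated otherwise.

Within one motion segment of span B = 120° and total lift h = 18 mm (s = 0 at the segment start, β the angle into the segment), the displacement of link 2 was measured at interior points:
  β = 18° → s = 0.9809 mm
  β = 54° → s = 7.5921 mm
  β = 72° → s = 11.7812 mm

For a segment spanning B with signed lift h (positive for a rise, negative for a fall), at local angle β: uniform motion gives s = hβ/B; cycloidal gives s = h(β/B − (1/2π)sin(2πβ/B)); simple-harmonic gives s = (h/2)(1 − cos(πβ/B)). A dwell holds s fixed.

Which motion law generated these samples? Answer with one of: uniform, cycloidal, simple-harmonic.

candidates at β/B = r: uniform s = h·r (linear in β); cycloidal s = h·(r − sin(2πr)/(2π)); simple-harmonic s = (h/2)(1 − cos(πr))
β=18°: printed 0.9809 | uniform 2.7000, cycloidal 0.3823, simple-harmonic 0.9809
β=54°: printed 7.5921 | uniform 8.1000, cycloidal 7.2147, simple-harmonic 7.5921
β=72°: printed 11.7812 | uniform 10.8000, cycloidal 12.4839, simple-harmonic 11.7812
only one law matches every sample → simple-harmonic

simple-harmonic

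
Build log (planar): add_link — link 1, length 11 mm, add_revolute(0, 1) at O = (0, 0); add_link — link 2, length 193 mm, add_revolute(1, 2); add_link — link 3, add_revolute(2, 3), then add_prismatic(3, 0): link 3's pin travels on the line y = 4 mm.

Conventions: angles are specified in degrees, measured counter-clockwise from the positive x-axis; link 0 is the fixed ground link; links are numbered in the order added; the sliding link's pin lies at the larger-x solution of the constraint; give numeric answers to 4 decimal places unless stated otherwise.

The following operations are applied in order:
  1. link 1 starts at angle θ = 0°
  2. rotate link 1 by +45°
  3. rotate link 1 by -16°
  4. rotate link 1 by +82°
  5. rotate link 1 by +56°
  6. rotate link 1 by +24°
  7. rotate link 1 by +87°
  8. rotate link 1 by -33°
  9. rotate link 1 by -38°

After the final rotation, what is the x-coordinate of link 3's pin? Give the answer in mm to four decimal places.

geometry: r = 11 mm, L = 193 mm, e = 4 mm; θ starts at 0°
rotate link 1 by +45°: θ ← 0° +45° = 45°
rotate link 1 by -16°: θ ← 45° -16° = 29°
rotate link 1 by +82°: θ ← 29° +82° = 111°
rotate link 1 by +56°: θ ← 111° +56° = 167°
rotate link 1 by +24°: θ ← 167° +24° = 191°
rotate link 1 by +87°: θ ← 191° +87° = 278°
rotate link 1 by -33°: θ ← 278° -33° = 245°
rotate link 1 by -38°: θ ← 245° -38° = 207°
crank pin P = (r cos θ, r sin θ) = (-9.801072, -4.993895)
h = r sin θ − e = -4.993895 − 4 = -8.993895
x = r cos θ + √(L² − h²) = -9.801072 + 192.790326 = 182.989254

182.9893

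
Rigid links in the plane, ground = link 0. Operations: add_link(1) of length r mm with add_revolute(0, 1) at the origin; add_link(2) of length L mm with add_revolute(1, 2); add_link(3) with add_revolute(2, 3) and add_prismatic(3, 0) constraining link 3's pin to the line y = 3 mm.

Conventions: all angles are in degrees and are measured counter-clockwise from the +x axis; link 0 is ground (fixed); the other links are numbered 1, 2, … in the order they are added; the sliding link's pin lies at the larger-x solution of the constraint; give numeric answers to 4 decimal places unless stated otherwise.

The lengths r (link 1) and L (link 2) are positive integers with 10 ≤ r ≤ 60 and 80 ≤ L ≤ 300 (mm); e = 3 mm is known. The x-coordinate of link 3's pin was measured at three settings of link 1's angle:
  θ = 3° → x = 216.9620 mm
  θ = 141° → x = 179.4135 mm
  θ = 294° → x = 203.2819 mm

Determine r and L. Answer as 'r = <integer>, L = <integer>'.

constraint per measurement: (x − r cos θ)² + (r sin θ − e)² = L²
subtracting the θ₁ and θ₂ equations cancels the r² and L² terms:
r = (x₁² − x₂²) / (2[(x₁cos θ₁ + e sin θ₁) − (x₂cos θ₂ + e sin θ₂)]) = 21.0000 → r = 21
L² = (x₁ − r cos θ₁)² + (r sin θ₁ − e)² = 38415.9993 → L = 196.0000 → L = 196
check at θ₃=294°: x = 203.2819 (printed 203.2819) ✓

r = 21, L = 196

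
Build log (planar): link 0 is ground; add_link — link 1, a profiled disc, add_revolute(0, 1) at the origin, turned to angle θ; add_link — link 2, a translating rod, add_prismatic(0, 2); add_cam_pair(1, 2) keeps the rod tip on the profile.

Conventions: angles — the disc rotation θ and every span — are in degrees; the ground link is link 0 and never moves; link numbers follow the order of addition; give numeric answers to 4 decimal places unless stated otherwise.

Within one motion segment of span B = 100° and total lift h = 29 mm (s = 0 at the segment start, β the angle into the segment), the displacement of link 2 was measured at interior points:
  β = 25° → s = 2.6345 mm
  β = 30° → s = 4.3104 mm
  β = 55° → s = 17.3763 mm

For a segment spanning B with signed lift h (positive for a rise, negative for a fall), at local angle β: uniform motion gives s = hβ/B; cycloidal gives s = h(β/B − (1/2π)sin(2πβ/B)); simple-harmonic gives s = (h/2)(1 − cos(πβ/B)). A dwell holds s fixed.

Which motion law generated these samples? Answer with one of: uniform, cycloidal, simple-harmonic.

candidates at β/B = r: uniform s = h·r (linear in β); cycloidal s = h·(r − sin(2πr)/(2π)); simple-harmonic s = (h/2)(1 − cos(πr))
β=25°: printed 2.6345 | uniform 7.2500, cycloidal 2.6345, simple-harmonic 4.2470
β=30°: printed 4.3104 | uniform 8.7000, cycloidal 4.3104, simple-harmonic 5.9771
β=55°: printed 17.3763 | uniform 15.9500, cycloidal 17.3763, simple-harmonic 16.7683
only one law matches every sample → cycloidal

cycloidal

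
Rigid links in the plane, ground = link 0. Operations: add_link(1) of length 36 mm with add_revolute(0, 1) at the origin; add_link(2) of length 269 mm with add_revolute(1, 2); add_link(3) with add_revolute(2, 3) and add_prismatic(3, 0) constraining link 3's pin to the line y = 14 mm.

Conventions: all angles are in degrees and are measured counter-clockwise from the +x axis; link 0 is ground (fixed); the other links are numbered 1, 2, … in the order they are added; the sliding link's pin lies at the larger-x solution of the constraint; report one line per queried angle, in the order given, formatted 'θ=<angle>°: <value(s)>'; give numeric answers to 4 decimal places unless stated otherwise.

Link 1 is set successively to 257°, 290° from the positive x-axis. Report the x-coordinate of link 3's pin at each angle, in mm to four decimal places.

geometry: r = 36 mm, L = 269 mm, e = 14 mm
θ=257°: crank pin P = (r cos θ, r sin θ) = (-8.098238, -35.077322)
θ=257°: h = r sin θ − e = -35.077322 − 14 = -49.077322
θ=257°: x = r cos θ + √(L² − h²) = -8.098238 + 264.485191 = 256.386953
θ=290°: crank pin P = (r cos θ, r sin θ) = (12.312725, -33.828934)
θ=290°: h = r sin θ − e = -33.828934 − 14 = -47.828934
θ=290°: x = r cos θ + √(L² − h²) = 12.312725 + 264.713795 = 277.026520

θ=257°: 256.3870
θ=290°: 277.0265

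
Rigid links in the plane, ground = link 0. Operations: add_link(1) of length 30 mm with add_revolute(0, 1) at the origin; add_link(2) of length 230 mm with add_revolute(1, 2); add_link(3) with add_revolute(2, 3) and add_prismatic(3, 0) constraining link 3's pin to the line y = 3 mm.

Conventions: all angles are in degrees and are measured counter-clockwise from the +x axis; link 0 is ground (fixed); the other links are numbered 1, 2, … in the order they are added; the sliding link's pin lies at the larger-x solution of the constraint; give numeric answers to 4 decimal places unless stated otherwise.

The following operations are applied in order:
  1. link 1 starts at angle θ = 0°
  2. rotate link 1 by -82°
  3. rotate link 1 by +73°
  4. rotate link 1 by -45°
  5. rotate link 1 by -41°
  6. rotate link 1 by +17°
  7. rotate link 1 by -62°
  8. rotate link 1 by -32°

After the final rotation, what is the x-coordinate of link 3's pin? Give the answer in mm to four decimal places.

geometry: r = 30 mm, L = 230 mm, e = 3 mm; θ starts at 0°
rotate link 1 by -82°: θ ← 0° -82° = -82°
rotate link 1 by +73°: θ ← -82° +73° = -9°
rotate link 1 by -45°: θ ← -9° -45° = -54°
rotate link 1 by -41°: θ ← -54° -41° = -95°
rotate link 1 by +17°: θ ← -95° +17° = -78°
rotate link 1 by -62°: θ ← -78° -62° = -140°
rotate link 1 by -32°: θ ← -140° -32° = -172°
crank pin P = (r cos θ, r sin θ) = (-29.708042, -4.175193)
h = r sin θ − e = -4.175193 − 3 = -7.175193
x = r cos θ + √(L² − h²) = -29.708042 + 229.888052 = 200.180010

200.1800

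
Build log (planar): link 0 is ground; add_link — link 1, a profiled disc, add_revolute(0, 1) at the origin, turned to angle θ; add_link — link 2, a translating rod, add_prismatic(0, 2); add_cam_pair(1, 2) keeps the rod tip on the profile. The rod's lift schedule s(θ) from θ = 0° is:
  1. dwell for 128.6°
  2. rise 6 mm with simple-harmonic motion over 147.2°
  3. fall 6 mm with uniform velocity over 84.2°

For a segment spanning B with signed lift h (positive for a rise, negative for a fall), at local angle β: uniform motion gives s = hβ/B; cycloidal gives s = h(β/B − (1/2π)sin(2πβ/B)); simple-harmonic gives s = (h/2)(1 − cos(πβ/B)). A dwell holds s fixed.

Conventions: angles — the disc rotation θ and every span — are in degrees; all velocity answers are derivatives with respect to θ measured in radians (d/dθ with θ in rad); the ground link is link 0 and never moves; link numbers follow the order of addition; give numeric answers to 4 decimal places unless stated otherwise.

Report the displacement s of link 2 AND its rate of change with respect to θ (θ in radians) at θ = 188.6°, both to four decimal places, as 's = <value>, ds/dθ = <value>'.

seg 1 [0°–128.6°] dwell: s stays 0.0000
seg 2 [128.6°–275.8°] simple-harmonic, h=6: θ=188.6° here. β=60, B=147.2. 6/2·(1 − cos(π·0.4076)) = 2.1414 → s = 2.1414
velocity in seg [128.6°–275.8°] (simple-harmonic), θ in radians: β = 60° = 1.0472 rad, B = 147.2° = 2.5691 rad; ds/dθ = (πh/(2B)) sin(πβ/B) = (π·6/(2·2.5691)) sin(π·0.4076) = 3.515028 mm/rad

s = 2.1414, ds/dθ = 3.5150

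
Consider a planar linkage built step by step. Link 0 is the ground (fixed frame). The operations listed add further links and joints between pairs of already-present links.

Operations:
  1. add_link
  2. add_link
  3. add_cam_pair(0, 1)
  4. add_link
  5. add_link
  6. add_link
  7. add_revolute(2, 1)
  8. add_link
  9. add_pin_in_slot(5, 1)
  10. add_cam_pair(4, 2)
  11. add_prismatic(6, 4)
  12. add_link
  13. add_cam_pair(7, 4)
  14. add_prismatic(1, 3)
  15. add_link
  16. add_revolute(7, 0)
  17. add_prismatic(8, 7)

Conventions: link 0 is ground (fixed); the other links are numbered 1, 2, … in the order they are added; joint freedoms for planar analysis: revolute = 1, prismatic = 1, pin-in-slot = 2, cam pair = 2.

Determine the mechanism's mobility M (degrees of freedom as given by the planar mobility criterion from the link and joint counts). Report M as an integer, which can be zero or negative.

link 0 = ground. State L|J1|J2 = 1|0|0
+link1  2|0|0
+link2  3|0|0
C(0,1) f=2→J2  3|0|1
+link3  4|0|1
+link4  5|0|1
+link5  6|0|1
R(2,1) f=1→J1  6|1|1
+link6  7|1|1
PS(5,1) f=2→J2  7|1|2
C(4,2) f=2→J2  7|1|3
P(6,4) f=1→J1  7|2|3
+link7  8|2|3
C(7,4) f=2→J2  8|2|4
P(1,3) f=1→J1  8|3|4
+link8  9|3|4
R(7,0) f=1→J1  9|4|4
P(8,7) f=1→J1  9|5|4
M = 3(9−1)−2·5−4 = 24−10−4 = 10

M = 10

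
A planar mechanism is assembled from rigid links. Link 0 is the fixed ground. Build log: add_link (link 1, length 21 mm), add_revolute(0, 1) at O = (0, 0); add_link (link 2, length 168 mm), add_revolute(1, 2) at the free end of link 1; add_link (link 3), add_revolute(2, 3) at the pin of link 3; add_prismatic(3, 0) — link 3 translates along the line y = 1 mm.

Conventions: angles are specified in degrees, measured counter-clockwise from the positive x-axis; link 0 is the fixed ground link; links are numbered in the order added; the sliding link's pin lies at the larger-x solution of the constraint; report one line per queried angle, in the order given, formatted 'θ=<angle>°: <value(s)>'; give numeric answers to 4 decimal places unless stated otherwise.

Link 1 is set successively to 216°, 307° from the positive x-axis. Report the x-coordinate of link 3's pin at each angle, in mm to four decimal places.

geometry: r = 21 mm, L = 168 mm, e = 1 mm
θ=216°: crank pin P = (r cos θ, r sin θ) = (-16.989357, -12.343490)
θ=216°: h = r sin θ − e = -12.343490 − 1 = -13.343490
θ=216°: x = r cos θ + √(L² − h²) = -16.989357 + 167.469255 = 150.479898
θ=307°: crank pin P = (r cos θ, r sin θ) = (12.638115, -16.771346)
θ=307°: h = r sin θ − e = -16.771346 − 1 = -17.771346
θ=307°: x = r cos θ + √(L² − h²) = 12.638115 + 167.057413 = 179.695529

θ=216°: 150.4799
θ=307°: 179.6955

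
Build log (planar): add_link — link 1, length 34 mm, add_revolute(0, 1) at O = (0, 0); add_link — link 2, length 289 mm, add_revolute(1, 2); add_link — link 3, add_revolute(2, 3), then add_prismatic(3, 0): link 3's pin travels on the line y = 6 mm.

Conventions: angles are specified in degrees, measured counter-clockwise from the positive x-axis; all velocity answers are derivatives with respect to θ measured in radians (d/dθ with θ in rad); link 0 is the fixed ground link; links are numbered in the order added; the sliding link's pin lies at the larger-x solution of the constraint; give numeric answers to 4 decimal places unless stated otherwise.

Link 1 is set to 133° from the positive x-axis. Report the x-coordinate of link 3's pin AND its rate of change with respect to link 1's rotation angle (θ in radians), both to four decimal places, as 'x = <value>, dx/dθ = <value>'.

geometry: r = 34 mm, L = 289 mm, e = 6 mm
crank pin P = (r cos θ, r sin θ) = (-23.187944, 24.866026)
h = r sin θ − e = 24.866026 − 6 = 18.866026
x = r cos θ + √(L² − h²) = -23.187944 + 288.383552 = 265.195608
dx/dθ = −r sin θ − h·r cos θ/√(L² − h²) (θ in radians; h = 18.866026) = -23.349073

x = 265.1956, dx/dθ = -23.3491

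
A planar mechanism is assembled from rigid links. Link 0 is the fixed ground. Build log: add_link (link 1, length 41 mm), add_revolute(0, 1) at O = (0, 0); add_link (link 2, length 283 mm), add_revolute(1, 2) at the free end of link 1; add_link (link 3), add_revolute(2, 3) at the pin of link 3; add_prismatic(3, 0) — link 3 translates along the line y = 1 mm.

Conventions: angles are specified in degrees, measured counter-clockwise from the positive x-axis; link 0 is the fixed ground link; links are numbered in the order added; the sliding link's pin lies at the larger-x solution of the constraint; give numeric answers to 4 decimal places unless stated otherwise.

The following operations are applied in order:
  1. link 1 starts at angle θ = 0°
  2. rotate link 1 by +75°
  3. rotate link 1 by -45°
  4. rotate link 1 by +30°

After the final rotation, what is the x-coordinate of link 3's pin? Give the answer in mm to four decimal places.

geometry: r = 41 mm, L = 283 mm, e = 1 mm; θ starts at 0°
rotate link 1 by +75°: θ ← 0° +75° = 75°
rotate link 1 by -45°: θ ← 75° -45° = 30°
rotate link 1 by +30°: θ ← 30° +30° = 60°
crank pin P = (r cos θ, r sin θ) = (20.500000, 35.507042)
h = r sin θ − e = 35.507042 − 1 = 34.507042
x = r cos θ + √(L² − h²) = 20.500000 + 280.888348 = 301.388348

301.3883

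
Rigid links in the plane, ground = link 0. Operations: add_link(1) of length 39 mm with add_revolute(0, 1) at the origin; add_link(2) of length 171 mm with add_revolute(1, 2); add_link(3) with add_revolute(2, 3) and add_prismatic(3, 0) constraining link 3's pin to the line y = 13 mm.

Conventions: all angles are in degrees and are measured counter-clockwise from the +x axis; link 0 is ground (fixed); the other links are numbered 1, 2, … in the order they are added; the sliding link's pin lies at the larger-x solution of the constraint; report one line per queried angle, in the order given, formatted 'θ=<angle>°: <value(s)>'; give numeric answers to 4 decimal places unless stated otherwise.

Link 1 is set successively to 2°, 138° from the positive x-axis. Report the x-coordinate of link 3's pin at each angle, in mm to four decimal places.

geometry: r = 39 mm, L = 171 mm, e = 13 mm
θ=2°: crank pin P = (r cos θ, r sin θ) = (38.976242, 1.361080)
θ=2°: h = r sin θ − e = 1.361080 − 13 = -11.638920
θ=2°: x = r cos θ + √(L² − h²) = 38.976242 + 170.603445 = 209.579688
θ=138°: crank pin P = (r cos θ, r sin θ) = (-28.982648, 26.096094)
θ=138°: h = r sin θ − e = 26.096094 − 13 = 13.096094
θ=138°: x = r cos θ + √(L² − h²) = -28.982648 + 170.497778 = 141.515130

θ=2°: 209.5797
θ=138°: 141.5151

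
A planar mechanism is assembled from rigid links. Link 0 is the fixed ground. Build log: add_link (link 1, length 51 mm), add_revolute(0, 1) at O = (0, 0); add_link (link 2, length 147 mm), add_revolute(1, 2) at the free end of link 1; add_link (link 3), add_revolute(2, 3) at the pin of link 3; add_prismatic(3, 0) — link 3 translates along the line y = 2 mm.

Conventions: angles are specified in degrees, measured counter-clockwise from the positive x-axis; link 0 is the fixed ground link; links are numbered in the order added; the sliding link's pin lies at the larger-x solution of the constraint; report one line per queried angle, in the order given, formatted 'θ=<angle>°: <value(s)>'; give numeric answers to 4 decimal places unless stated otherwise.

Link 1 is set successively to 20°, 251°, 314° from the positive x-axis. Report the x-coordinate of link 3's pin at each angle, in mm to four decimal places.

geometry: r = 51 mm, L = 147 mm, e = 2 mm
θ=20°: crank pin P = (r cos θ, r sin θ) = (47.924324, 17.443027)
θ=20°: h = r sin θ − e = 17.443027 − 2 = 15.443027
θ=20°: x = r cos θ + √(L² − h²) = 47.924324 + 146.186569 = 194.110892
θ=251°: crank pin P = (r cos θ, r sin θ) = (-16.603976, -48.221447)
θ=251°: h = r sin θ − e = -48.221447 − 2 = -50.221447
θ=251°: x = r cos θ + √(L² − h²) = -16.603976 + 138.155008 = 121.551032
θ=314°: crank pin P = (r cos θ, r sin θ) = (35.427577, -36.686330)
θ=314°: h = r sin θ − e = -36.686330 − 2 = -38.686330
θ=314°: x = r cos θ + √(L² − h²) = 35.427577 + 141.818080 = 177.245657

θ=20°: 194.1109
θ=251°: 121.5510
θ=314°: 177.2457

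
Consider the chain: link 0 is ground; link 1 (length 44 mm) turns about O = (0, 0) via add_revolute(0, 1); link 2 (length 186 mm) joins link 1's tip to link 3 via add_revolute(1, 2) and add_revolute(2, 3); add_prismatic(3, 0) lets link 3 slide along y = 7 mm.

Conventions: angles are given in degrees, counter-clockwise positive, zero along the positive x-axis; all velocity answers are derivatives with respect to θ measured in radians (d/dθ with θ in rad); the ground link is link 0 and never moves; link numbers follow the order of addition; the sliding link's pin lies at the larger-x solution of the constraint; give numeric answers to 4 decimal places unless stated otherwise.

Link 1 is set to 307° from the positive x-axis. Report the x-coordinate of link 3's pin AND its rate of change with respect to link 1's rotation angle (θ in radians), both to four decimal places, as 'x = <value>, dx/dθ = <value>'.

geometry: r = 44 mm, L = 186 mm, e = 7 mm
crank pin P = (r cos θ, r sin θ) = (26.479861, -35.139962)
h = r sin θ − e = -35.139962 − 7 = -42.139962
x = r cos θ + √(L² − h²) = 26.479861 + 181.163527 = 207.643388
dx/dθ = −r sin θ − h·r cos θ/√(L² − h²) (θ in radians; h = -42.139962) = 41.299372

x = 207.6434, dx/dθ = 41.2994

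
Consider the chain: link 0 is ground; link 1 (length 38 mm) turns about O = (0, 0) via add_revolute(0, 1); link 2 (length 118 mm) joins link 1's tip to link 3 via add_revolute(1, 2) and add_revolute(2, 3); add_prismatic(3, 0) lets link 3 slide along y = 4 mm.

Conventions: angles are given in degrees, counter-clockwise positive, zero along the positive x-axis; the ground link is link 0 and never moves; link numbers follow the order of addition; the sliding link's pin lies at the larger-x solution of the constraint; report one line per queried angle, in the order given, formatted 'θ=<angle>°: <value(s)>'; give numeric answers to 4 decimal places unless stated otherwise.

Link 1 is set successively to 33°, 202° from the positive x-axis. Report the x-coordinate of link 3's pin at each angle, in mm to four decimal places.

geometry: r = 38 mm, L = 118 mm, e = 4 mm
θ=33°: crank pin P = (r cos θ, r sin θ) = (31.869482, 20.696283)
θ=33°: h = r sin θ − e = 20.696283 − 4 = 16.696283
θ=33°: x = r cos θ + √(L² − h²) = 31.869482 + 116.812817 = 148.682298
θ=202°: crank pin P = (r cos θ, r sin θ) = (-35.232986, -14.235051)
θ=202°: h = r sin θ − e = -14.235051 − 4 = -18.235051
θ=202°: x = r cos θ + √(L² − h²) = -35.232986 + 116.582516 = 81.349529

θ=33°: 148.6823
θ=202°: 81.3495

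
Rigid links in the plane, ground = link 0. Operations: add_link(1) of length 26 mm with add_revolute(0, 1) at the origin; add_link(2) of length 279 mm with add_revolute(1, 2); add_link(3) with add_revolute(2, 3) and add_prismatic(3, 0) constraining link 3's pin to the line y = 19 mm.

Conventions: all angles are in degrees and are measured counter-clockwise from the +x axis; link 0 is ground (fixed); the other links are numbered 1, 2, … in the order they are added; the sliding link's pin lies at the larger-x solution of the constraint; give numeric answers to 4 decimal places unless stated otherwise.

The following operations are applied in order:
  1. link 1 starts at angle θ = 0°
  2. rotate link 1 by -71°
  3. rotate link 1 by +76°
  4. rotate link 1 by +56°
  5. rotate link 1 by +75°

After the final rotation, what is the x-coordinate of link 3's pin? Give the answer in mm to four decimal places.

geometry: r = 26 mm, L = 279 mm, e = 19 mm; θ starts at 0°
rotate link 1 by -71°: θ ← 0° -71° = -71°
rotate link 1 by +76°: θ ← -71° +76° = 5°
rotate link 1 by +56°: θ ← 5° +56° = 61°
rotate link 1 by +75°: θ ← 61° +75° = 136°
crank pin P = (r cos θ, r sin θ) = (-18.702835, 18.061118)
h = r sin θ − e = 18.061118 − 19 = -0.938882
x = r cos θ + √(L² − h²) = -18.702835 + 278.998420 = 260.295585

260.2956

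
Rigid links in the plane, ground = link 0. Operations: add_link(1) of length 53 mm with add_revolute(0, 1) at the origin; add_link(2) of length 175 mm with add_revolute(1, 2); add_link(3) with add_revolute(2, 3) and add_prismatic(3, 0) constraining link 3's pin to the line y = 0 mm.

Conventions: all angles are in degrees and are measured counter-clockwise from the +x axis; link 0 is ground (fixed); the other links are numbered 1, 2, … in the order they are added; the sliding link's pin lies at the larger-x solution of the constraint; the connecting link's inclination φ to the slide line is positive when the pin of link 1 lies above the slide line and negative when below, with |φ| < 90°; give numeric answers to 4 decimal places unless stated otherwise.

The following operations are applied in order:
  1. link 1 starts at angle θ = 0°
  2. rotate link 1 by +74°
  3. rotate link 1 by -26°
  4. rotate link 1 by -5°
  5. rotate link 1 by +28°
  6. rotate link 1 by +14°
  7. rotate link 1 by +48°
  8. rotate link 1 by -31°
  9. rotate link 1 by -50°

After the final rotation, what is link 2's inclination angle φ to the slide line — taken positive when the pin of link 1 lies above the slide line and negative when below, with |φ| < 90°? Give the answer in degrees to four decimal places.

geometry: r = 53 mm, L = 175 mm, e = 0 mm; θ starts at 0°
rotate link 1 by +74°: θ ← 0° +74° = 74°
rotate link 1 by -26°: θ ← 74° -26° = 48°
rotate link 1 by -5°: θ ← 48° -5° = 43°
rotate link 1 by +28°: θ ← 43° +28° = 71°
rotate link 1 by +14°: θ ← 71° +14° = 85°
rotate link 1 by +48°: θ ← 85° +48° = 133°
rotate link 1 by -31°: θ ← 133° -31° = 102°
rotate link 1 by -50°: θ ← 102° -50° = 52°
h = r sin θ − e = 41.764570 − 0 = 41.764570
sin φ = h / L = 41.764570 / 175 = 0.23865469
φ = arcsin(0.23865469) = 13.807152°

13.8072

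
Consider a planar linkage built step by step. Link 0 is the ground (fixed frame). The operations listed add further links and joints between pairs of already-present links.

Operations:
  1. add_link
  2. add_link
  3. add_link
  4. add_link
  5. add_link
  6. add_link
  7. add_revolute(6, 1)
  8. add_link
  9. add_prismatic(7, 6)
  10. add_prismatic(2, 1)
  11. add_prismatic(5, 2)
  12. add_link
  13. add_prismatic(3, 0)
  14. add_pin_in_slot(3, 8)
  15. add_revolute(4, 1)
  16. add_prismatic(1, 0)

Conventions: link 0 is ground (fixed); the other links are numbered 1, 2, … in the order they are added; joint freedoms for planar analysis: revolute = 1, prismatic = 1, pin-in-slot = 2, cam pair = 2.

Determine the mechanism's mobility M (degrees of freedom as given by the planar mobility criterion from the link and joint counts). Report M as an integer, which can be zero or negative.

L=1 J1=0 J2=0
add link → L=2 J1=0 J2=0
add link → L=3 J1=0 J2=0
add link → L=4 J1=0 J2=0
add link → L=5 J1=0 J2=0
add link → L=6 J1=0 J2=0
add link → L=7 J1=0 J2=0
R@6,1 dof=1 J1 → L=7 J1=1 J2=0
add link → L=8 J1=1 J2=0
P@7,6 dof=1 J1 → L=8 J1=2 J2=0
P@2,1 dof=1 J1 → L=8 J1=3 J2=0
P@5,2 dof=1 J1 → L=8 J1=4 J2=0
add link → L=9 J1=4 J2=0
P@3,0 dof=1 J1 → L=9 J1=5 J2=0
PS@3,8 dof=2 J2 → L=9 J1=5 J2=1
R@4,1 dof=1 J1 → L=9 J1=6 J2=1
P@1,0 dof=1 J1 → L=9 J1=7 J2=1
M=3(L−1)−2J1−J2=3·8−2·7−1=9

M = 9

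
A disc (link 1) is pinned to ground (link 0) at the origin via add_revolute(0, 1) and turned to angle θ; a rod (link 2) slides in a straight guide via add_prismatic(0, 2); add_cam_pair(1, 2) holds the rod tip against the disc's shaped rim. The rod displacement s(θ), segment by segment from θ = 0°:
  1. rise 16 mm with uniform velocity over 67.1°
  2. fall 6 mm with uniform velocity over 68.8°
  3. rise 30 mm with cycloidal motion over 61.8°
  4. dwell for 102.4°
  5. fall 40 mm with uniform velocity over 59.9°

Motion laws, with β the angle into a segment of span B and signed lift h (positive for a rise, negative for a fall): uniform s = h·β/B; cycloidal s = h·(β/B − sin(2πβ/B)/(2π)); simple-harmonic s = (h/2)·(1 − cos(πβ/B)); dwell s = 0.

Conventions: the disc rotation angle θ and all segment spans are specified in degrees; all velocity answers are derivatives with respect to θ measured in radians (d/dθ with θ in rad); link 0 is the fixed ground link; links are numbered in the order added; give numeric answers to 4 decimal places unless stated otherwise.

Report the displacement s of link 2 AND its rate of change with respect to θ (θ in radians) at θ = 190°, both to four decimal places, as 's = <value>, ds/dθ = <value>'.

segment 1 (0° to 67.1°, uniform, h = 16) is passed completely: s = 0.0000 + (16) = 16.0000
segment 2 (67.1° to 135.9°, uniform, h = -6) is passed completely: s = 16.0000 + (-6) = 10.0000
θ = 190° falls in segment 3 (135.9° to 197.7°, cycloidal, h = 30): β = 190 − 135.9 = 54.1°, B = 61.8°; Δs = 30·(0.8754 − sin(2π·0.8754)/(2π)) = 29.6297; s = 10.0000 + 29.6297 = 39.6297
velocity in seg [135.9°–197.7°] (cycloidal), θ in radians: β = 54.1° = 0.9442 rad, B = 61.8° = 1.0786 rad; ds/dθ = (h/B)(1 − cos(2πβ/B)) = (30/1.0786)(1 − cos(2π·0.8754)) = 8.096456 mm/rad

s = 39.6297, ds/dθ = 8.0965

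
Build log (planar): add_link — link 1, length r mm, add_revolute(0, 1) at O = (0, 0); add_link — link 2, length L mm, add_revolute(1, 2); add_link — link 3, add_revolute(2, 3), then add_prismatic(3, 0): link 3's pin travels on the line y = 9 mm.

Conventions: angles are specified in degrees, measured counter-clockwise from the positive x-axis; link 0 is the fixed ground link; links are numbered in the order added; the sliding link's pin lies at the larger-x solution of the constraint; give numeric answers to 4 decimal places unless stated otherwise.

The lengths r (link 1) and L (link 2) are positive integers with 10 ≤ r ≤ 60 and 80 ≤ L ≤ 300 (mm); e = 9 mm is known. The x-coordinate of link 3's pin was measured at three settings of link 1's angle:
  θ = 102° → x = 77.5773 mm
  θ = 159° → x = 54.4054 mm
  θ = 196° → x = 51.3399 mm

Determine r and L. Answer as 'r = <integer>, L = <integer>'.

constraint per measurement: (x − r cos θ)² + (r sin θ − e)² = L²
subtracting the θ₁ and θ₂ equations cancels the r² and L² terms:
r = (x₁² − x₂²) / (2[(x₁cos θ₁ + e sin θ₁) − (x₂cos θ₂ + e sin θ₂)]) = 38.0000 → r = 38
L² = (x₁ − r cos θ₁)² + (r sin θ₁ − e)² = 8100.0058 → L = 90.0000 → L = 90
check at θ₃=196°: x = 51.3399 (printed 51.3399) ✓

r = 38, L = 90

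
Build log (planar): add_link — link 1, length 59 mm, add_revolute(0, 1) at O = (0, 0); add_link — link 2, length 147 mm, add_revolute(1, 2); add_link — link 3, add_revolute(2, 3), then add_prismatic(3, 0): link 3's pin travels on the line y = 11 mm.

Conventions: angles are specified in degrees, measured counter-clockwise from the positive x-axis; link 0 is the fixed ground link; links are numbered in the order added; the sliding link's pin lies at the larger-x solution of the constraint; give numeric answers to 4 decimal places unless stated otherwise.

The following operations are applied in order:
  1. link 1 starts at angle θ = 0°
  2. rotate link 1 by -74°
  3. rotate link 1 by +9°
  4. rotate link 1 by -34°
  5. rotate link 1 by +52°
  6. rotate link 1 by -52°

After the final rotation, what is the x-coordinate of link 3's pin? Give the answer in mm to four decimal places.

geometry: r = 59 mm, L = 147 mm, e = 11 mm; θ starts at 0°
rotate link 1 by -74°: θ ← 0° -74° = -74°
rotate link 1 by +9°: θ ← -74° +9° = -65°
rotate link 1 by -34°: θ ← -65° -34° = -99°
rotate link 1 by +52°: θ ← -99° +52° = -47°
rotate link 1 by -52°: θ ← -47° -52° = -99°
crank pin P = (r cos θ, r sin θ) = (-9.229633, -58.273612)
h = r sin θ − e = -58.273612 − 11 = -69.273612
x = r cos θ + √(L² − h²) = -9.229633 + 129.654027 = 120.424393

120.4244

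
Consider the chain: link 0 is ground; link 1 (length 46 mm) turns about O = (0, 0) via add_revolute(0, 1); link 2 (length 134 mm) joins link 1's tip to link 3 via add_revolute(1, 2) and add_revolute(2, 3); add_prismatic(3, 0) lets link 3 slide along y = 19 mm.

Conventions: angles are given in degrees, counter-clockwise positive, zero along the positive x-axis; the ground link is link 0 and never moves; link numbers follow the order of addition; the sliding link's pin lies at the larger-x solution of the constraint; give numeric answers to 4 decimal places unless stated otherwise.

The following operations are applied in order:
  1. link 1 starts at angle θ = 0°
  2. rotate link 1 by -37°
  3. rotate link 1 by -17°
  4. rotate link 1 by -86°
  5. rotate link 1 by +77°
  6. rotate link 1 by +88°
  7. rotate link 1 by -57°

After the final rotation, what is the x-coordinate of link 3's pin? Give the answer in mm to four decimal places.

geometry: r = 46 mm, L = 134 mm, e = 19 mm; θ starts at 0°
rotate link 1 by -37°: θ ← 0° -37° = -37°
rotate link 1 by -17°: θ ← -37° -17° = -54°
rotate link 1 by -86°: θ ← -54° -86° = -140°
rotate link 1 by +77°: θ ← -140° +77° = -63°
rotate link 1 by +88°: θ ← -63° +88° = 25°
rotate link 1 by -57°: θ ← 25° -57° = -32°
crank pin P = (r cos θ, r sin θ) = (39.010212, -24.376286)
h = r sin θ − e = -24.376286 − 19 = -43.376286
x = r cos θ + √(L² − h²) = 39.010212 + 126.785243 = 165.795455

165.7955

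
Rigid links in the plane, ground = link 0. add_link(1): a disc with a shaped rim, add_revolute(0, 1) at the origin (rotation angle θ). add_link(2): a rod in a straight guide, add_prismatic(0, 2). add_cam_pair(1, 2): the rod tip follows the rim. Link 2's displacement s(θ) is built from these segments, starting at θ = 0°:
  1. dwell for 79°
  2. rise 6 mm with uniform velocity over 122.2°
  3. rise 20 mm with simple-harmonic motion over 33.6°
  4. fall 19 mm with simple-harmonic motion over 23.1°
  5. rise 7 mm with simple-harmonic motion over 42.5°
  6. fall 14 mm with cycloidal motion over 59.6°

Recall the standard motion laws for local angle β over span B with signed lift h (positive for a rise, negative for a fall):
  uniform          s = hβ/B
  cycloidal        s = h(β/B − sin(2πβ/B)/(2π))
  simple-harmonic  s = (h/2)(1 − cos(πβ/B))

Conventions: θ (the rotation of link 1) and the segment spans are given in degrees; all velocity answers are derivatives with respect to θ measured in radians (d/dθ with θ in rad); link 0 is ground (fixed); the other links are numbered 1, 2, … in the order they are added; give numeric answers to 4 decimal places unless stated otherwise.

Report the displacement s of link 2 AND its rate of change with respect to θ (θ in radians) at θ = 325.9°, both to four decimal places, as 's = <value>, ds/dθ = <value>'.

segment 1 (0° to 79°, dwell): s unchanged at 0.0000
segment 2 (79° to 201.2°, uniform, h = 6) is passed completely: s = 0.0000 + (6) = 6.0000
segment 3 (201.2° to 234.8°, simple-harmonic, h = 20) is passed completely: s = 6.0000 + (20) = 26.0000
segment 4 (234.8° to 257.9°, simple-harmonic, h = -19) is passed completely: s = 26.0000 + (-19) = 7.0000
segment 5 (257.9° to 300.4°, simple-harmonic, h = 7) is passed completely: s = 7.0000 + (7) = 14.0000
θ = 325.9° falls in segment 6 (300.4° to 360°, cycloidal, h = -14): β = 325.9 − 300.4 = 25.5°, B = 59.6°; Δs = -14·(0.4279 − sin(2π·0.4279)/(2π)) = -5.0141; s = 14.0000 − 5.0141 = 8.9859
velocity in seg [300.4°–360°] (cycloidal), θ in radians: β = 25.5° = 0.4451 rad, B = 59.6° = 1.0402 rad; ds/dθ = (h/B)(1 − cos(2πβ/B)) = ((-14)/1.0402)(1 − cos(2π·0.4279)) = -25.558139 mm/rad

s = 8.9859, ds/dθ = -25.5581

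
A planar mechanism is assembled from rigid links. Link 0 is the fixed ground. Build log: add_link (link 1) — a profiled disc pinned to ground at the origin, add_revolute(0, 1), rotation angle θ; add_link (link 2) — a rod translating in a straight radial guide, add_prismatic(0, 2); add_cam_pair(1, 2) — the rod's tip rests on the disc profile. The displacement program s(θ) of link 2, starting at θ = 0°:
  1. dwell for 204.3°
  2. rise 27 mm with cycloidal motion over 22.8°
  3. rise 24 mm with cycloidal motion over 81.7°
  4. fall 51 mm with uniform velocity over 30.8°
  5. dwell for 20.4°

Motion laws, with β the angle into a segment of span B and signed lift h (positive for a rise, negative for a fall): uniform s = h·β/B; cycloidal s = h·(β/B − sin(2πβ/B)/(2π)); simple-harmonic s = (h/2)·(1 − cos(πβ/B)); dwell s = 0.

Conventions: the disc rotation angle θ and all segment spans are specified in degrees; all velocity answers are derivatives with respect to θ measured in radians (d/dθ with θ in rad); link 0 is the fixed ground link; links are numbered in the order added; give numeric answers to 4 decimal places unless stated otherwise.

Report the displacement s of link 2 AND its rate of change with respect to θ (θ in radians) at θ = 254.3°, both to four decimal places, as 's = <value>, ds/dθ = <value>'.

seg 1 [0°–204.3°] dwell: s stays 0.0000
seg 2 [204.3°–227.1°] cycloidal, h=27: full span → s += 27 → s = 27.0000
seg 3 [227.1°–308.8°] cycloidal, h=24: θ=254.3° here. β=27.2, B=81.7. 24·(0.3329 − sin(2π·0.3329)/(2π)) = 4.6773 → s = 31.6773
velocity in seg [227.1°–308.8°] (cycloidal), θ in radians: β = 27.2° = 0.4747 rad, B = 81.7° = 1.4259 rad; ds/dθ = (h/B)(1 − cos(2πβ/B)) = (24/1.4259)(1 − cos(2π·0.3329)) = 25.209216 mm/rad

s = 31.6773, ds/dθ = 25.2092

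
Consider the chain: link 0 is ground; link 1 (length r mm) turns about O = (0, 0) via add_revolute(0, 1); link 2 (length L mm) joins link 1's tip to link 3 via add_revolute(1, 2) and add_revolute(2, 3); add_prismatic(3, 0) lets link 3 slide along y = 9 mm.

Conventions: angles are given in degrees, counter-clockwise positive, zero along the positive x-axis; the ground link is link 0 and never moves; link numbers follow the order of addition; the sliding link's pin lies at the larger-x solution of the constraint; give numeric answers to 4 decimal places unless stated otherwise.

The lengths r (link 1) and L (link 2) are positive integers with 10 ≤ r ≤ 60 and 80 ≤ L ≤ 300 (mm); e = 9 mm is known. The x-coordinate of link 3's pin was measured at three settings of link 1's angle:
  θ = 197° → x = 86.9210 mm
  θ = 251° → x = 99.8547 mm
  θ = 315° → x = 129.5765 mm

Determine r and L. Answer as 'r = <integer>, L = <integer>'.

constraint per measurement: (x − r cos θ)² + (r sin θ − e)² = L²
subtracting the θ₁ and θ₂ equations cancels the r² and L² terms:
r = (x₁² − x₂²) / (2[(x₁cos θ₁ + e sin θ₁) − (x₂cos θ₂ + e sin θ₂)]) = 27.0000 → r = 27
L² = (x₁ − r cos θ₁)² + (r sin θ₁ − e)² = 12995.9930 → L = 114.0000 → L = 114
check at θ₃=315°: x = 129.5765 (printed 129.5765) ✓

r = 27, L = 114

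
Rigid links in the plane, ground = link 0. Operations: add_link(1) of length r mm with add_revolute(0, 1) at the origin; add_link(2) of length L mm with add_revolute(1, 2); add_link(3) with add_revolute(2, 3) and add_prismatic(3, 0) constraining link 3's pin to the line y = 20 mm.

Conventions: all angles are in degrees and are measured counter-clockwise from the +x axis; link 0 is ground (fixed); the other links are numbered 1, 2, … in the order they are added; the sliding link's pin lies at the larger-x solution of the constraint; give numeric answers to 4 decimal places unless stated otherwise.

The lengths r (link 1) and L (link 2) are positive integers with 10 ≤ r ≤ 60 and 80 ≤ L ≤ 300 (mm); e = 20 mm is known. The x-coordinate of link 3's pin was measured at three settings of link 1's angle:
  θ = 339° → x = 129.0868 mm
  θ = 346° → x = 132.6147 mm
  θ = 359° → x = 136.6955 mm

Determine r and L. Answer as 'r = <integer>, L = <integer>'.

constraint per measurement: (x − r cos θ)² + (r sin θ − e)² = L²
subtracting the θ₁ and θ₂ equations cancels the r² and L² terms:
r = (x₁² − x₂²) / (2[(x₁cos θ₁ + e sin θ₁) − (x₂cos θ₂ + e sin θ₂)]) = 44.0003 → r = 44
L² = (x₁ − r cos θ₁)² + (r sin θ₁ − e)² = 9024.9935 → L = 95.0000 → L = 95
check at θ₃=359°: x = 136.6955 (printed 136.6955) ✓

r = 44, L = 95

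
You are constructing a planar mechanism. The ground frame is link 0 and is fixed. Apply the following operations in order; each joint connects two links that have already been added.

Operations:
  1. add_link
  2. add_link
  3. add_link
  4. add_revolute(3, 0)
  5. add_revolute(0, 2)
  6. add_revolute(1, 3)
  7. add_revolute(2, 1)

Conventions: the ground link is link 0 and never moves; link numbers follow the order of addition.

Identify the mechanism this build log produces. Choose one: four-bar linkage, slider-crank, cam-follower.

links: 4 (incl. ground); joints: 4 revolute, 0 prismatic, 0 higher (cam) pair, forming one closed loop
4 links in a single 4R loop → four-bar linkage

four-bar linkage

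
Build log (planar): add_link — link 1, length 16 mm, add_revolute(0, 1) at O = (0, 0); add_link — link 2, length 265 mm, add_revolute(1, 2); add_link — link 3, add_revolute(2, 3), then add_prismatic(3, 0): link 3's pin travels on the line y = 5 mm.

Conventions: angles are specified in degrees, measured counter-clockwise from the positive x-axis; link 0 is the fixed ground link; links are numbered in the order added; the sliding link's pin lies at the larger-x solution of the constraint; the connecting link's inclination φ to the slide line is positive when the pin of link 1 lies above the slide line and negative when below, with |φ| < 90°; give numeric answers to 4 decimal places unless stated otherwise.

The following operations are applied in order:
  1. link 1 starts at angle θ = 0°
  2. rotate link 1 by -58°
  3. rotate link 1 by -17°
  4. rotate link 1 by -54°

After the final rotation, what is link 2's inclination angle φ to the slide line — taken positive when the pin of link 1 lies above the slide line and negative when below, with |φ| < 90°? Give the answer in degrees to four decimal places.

geometry: r = 16 mm, L = 265 mm, e = 5 mm; θ starts at 0°
rotate link 1 by -58°: θ ← 0° -58° = -58°
rotate link 1 by -17°: θ ← -58° -17° = -75°
rotate link 1 by -54°: θ ← -75° -54° = -129°
h = r sin θ − e = -12.434335 − 5 = -17.434335
sin φ = h / L = -17.434335 / 265 = -0.06578994
φ = arcsin(-0.06578994) = -3.772211°

-3.7722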